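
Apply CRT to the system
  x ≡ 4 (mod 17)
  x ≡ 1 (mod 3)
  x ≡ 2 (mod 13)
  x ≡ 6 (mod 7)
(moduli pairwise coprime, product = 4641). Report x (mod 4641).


Product of moduli M = 17 · 3 · 13 · 7 = 4641.
Merge one congruence at a time:
  Start: x ≡ 4 (mod 17).
  Combine with x ≡ 1 (mod 3); new modulus lcm = 51.
    Write x = 4 + 17·t and substitute into x ≡ 1 (mod 3): 17·t ≡ 1 − 4 = -3 (mod 3).
    Reduce coefficients mod 3: 2·t ≡ 0 (mod 3).
    The inverse of 2 mod 3 is 2 (since 2·2 = 4 = 1·3 + 1), so t ≡ 2·0 = 0 ≡ 0 (mod 3).
    Then x = 4 + 17·0 = 4, valid modulo lcm(17, 3) = 51: x ≡ 4 (mod 51).
  Combine with x ≡ 2 (mod 13); new modulus lcm = 663.
    Write x = 4 + 51·t and substitute into x ≡ 2 (mod 13): 51·t ≡ 2 − 4 = -2 (mod 13).
    Reduce coefficients mod 13: 12·t ≡ 11 (mod 13).
    The inverse of 12 mod 13 is 12 (since 12·12 = 144 = 11·13 + 1), so t ≡ 12·11 = 132 ≡ 2 (mod 13).
    Then x = 4 + 51·2 = 106, valid modulo lcm(51, 13) = 663: x ≡ 106 (mod 663).
  Combine with x ≡ 6 (mod 7); new modulus lcm = 4641.
    Write x = 106 + 663·t and substitute into x ≡ 6 (mod 7): 663·t ≡ 6 − 106 = -100 (mod 7).
    Reduce coefficients mod 7: 5·t ≡ 5 (mod 7).
    The inverse of 5 mod 7 is 3 (since 5·3 = 15 = 2·7 + 1), so t ≡ 3·5 = 15 ≡ 1 (mod 7).
    Then x = 106 + 663·1 = 769, valid modulo lcm(663, 7) = 4641: x ≡ 769 (mod 4641).
Verify against each original: 769 mod 17 = 4, 769 mod 3 = 1, 769 mod 13 = 2, 769 mod 7 = 6.

x ≡ 769 (mod 4641).


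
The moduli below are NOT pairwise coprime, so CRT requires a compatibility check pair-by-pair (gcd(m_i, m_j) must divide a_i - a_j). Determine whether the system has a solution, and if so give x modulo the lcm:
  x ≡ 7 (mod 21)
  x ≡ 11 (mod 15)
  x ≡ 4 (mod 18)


Moduli 21, 15, 18 are not pairwise coprime, so CRT works modulo lcm(m_i) when all pairwise compatibility conditions hold.
Pairwise compatibility: gcd(m_i, m_j) must divide a_i - a_j for every pair.
Merge one congruence at a time:
  Start: x ≡ 7 (mod 21).
  Combine with x ≡ 11 (mod 15): gcd(21, 15) = 3, and 11 - 7 = 4 is NOT divisible by 3.
    ⇒ system is inconsistent (no integer solution).

No solution (the system is inconsistent).


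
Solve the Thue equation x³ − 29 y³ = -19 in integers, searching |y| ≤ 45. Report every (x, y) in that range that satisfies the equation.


The equation is x³ - 29y³ = -19. For fixed y, x³ = 29·y³ − 19, so a solution requires the RHS to be a perfect cube.
Strategy: iterate y from -45 to 45, compute RHS = 29·y³ − 19, and check whether it is a (positive or negative) perfect cube.
Check small values of y:
  y = 0: RHS = -19 is not a perfect cube.
  y = 1: RHS = 10 is not a perfect cube.
  y = -1: RHS = -48 is not a perfect cube.
  y = 2: RHS = 213 is not a perfect cube.
  y = -2: RHS = -251 is not a perfect cube.
  y = 3: RHS = 764 is not a perfect cube.
  y = -3: RHS = -802 is not a perfect cube.
Continuing the search up to |y| = 45 finds no solutions either.
No (x, y) in the scanned range satisfies the equation.

No integer solutions with |y| ≤ 45.


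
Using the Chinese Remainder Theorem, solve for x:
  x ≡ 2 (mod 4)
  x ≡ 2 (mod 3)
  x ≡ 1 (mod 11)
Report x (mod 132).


Moduli 4, 3, 11 are pairwise coprime; by CRT there is a unique solution modulo M = 4 · 3 · 11 = 132.
Solve pairwise, accumulating the modulus:
  Start with x ≡ 2 (mod 4).
  Combine with x ≡ 2 (mod 3): since gcd(4, 3) = 1, we get a unique residue mod 12.
    Write x = 2 + 4·t and substitute into x ≡ 2 (mod 3): 4·t ≡ 2 − 2 = 0 (mod 3).
    Reduce coefficients mod 3: 1·t ≡ 0 (mod 3).
    So t ≡ 0 (mod 3).
    Then x = 2 + 4·0 = 2, valid modulo lcm(4, 3) = 12: x ≡ 2 (mod 12).
  Combine with x ≡ 1 (mod 11): since gcd(12, 11) = 1, we get a unique residue mod 132.
    Write x = 2 + 12·t and substitute into x ≡ 1 (mod 11): 12·t ≡ 1 − 2 = -1 (mod 11).
    Reduce coefficients mod 11: 1·t ≡ 10 (mod 11).
    So t ≡ 10 (mod 11).
    Then x = 2 + 12·10 = 122, valid modulo lcm(12, 11) = 132: x ≡ 122 (mod 132).
Verify: 122 mod 4 = 2 ✓, 122 mod 3 = 2 ✓, 122 mod 11 = 1 ✓.

x ≡ 122 (mod 132).


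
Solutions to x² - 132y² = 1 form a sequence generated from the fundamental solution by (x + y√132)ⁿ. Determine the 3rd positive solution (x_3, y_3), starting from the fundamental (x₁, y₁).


Step 1: Find the fundamental solution (x₁, y₁) of x² - 132y² = 1.
  Expand √132 as a continued fraction. a₀ = ⌊√132⌋ = 11; iterate m_{k+1} = d_k·a_k − m_k, d_{k+1} = (132 − m_{k+1}²)/d_k, a_{k+1} = ⌊(a₀ + m_{k+1})/d_{k+1}⌋ (starting m₀ = 0, d₀ = 1), with convergents p_k = a_k·p_{k-1} + p_{k-2}, q_k = a_k·q_{k-1} + q_{k-2} (p₋₁ = 1, q₋₁ = 0):
  k = 0: a₀ = 11; p₀/q₀ = 11/1; p₀² − 132·q₀² = 121 − 132 = -11.
  k = 1: m = 11, d = 11, a = ⌊(11 + 11)/11⌋ = 2; p/q = (2·11 + 1)/(2·1 + 0) = 23/2; p² − 132·q² = 529 − 528 = 1.
  The first convergent with p² − 132·q² = 1 gives the fundamental solution (x₁, y₁) = (23, 2).
Step 2: Apply the recurrence (x_{n+1}, y_{n+1}) = (x₁x_n + 132y₁y_n, x₁y_n + y₁x_n) repeatedly.
  From (x_1, y_1) = (23, 2): x_2 = 23·23 + 132·2·2 = 1057; y_2 = 23·2 + 2·23 = 92.
  From (x_2, y_2) = (1057, 92): x_3 = 23·1057 + 132·2·92 = 48599; y_3 = 23·92 + 2·1057 = 4230.
Step 3: Verify x_3² - 132·y_3² = 2361862801 - 2361862800 = 1 (should be 1). ✓

(x_1, y_1) = (23, 2); (x_3, y_3) = (48599, 4230).


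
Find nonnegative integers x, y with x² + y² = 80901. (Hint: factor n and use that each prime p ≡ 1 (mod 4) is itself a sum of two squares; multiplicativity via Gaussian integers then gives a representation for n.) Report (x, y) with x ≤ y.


Step 1: Factor n = 80901 = 3^2 · 89 · 101.
Step 2: Check the mod-4 condition on each prime factor: 3 ≡ 3 (mod 4), exponent 2 (must be even); 89 ≡ 1 (mod 4), exponent 1; 101 ≡ 1 (mod 4), exponent 1.
All primes ≡ 3 (mod 4) appear to even exponent (or don't appear), so by the two-squares theorem n IS expressible as a sum of two squares.
Step 3: Build a representation. Group n = k² · m with k = 3 and m = 89 · 101 = 8989 (a product of primes ≡ 1 (mod 4)); a representation of m scales to one of n via (k·x)² + (k·y)² = k²(x² + y²). Each prime p ≡ 1 (mod 4) is itself a sum of two squares; find a² by testing p − a² for a perfect square:
  89: 89 − 1² = 88, 89 − 2² = 85, 89 − 3² = 80, 89 − 4² = 73, 89 − 5² = 64 = 8² ⇒ 89 = 5² + 8².
  101: 101 − 1² = 100 = 10² ⇒ 101 = 1² + 10².
  Combine using the Brahmagupta–Fibonacci identity (a² + b²)(c² + d²) = (ac − bd)² + (ad + bc)² = (ac + bd)² + (ad − bc)²:
  89 · 101 = 8989: from (5² + 8²)(1² + 10²), take (5·1 − 8·10, 5·10 + 8·1) = (5 − 80, 50 + 8) = (-75, 58); dropping signs (only squares matter) gives (75, 58); check 75² + 58² = 5625 + 3364 = 8989 ✓.
  Scale by k = 3: (3·75, 3·58) = (225, 174).
Step 4: Order so x ≤ y and verify: 174² + 225² = 30276 + 50625 = 80901 = n. ✓

n = 80901 = 174² + 225² (one valid representation with x ≤ y).


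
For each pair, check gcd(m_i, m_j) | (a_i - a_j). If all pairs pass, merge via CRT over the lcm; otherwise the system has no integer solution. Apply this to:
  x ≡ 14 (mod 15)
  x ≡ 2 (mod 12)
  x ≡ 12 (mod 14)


Moduli 15, 12, 14 are not pairwise coprime, so CRT works modulo lcm(m_i) when all pairwise compatibility conditions hold.
Pairwise compatibility: gcd(m_i, m_j) must divide a_i - a_j for every pair.
Merge one congruence at a time:
  Start: x ≡ 14 (mod 15).
  Combine with x ≡ 2 (mod 12): gcd(15, 12) = 3; 2 - 14 = -12, which IS divisible by 3, so compatible.
    Write x = 14 + 15·t and substitute into x ≡ 2 (mod 12): 15·t ≡ 2 − 14 = -12 (mod 12).
    Divide the congruence (and modulus) by g = 3: 5·t ≡ -4 (mod 4).
    Reduce coefficients mod 4: 1·t ≡ 0 (mod 4).
    So t ≡ 0 (mod 4).
    Then x = 14 + 15·0 = 14, valid modulo lcm(15, 12) = 60: x ≡ 14 (mod 60).
  Combine with x ≡ 12 (mod 14): gcd(60, 14) = 2; 12 - 14 = -2, which IS divisible by 2, so compatible.
    Write x = 14 + 60·t and substitute into x ≡ 12 (mod 14): 60·t ≡ 12 − 14 = -2 (mod 14).
    Divide the congruence (and modulus) by g = 2: 30·t ≡ -1 (mod 7).
    Reduce coefficients mod 7: 2·t ≡ 6 (mod 7).
    The inverse of 2 mod 7 is 4 (since 2·4 = 8 = 1·7 + 1), so t ≡ 4·6 = 24 ≡ 3 (mod 7).
    Then x = 14 + 60·3 = 194, valid modulo lcm(60, 14) = 420: x ≡ 194 (mod 420).
Verify: 194 mod 15 = 14, 194 mod 12 = 2, 194 mod 14 = 12.

x ≡ 194 (mod 420).


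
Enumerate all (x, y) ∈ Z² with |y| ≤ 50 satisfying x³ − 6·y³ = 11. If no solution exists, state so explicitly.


The equation is x³ - 6y³ = 11. For fixed y, x³ = 6·y³ + 11, so a solution requires the RHS to be a perfect cube.
Strategy: iterate y from -50 to 50, compute RHS = 6·y³ + 11, and check whether it is a (positive or negative) perfect cube.
Check small values of y:
  y = 0: RHS = 11 is not a perfect cube.
  y = 1: RHS = 17 is not a perfect cube.
  y = -1: RHS = 5 is not a perfect cube.
  y = 2: RHS = 59 is not a perfect cube.
  y = -2: RHS = -37 is not a perfect cube.
  y = 3: RHS = 173 is not a perfect cube.
  y = -3: RHS = -151 is not a perfect cube.
Continuing the search up to |y| = 50 finds no solutions either.
No (x, y) in the scanned range satisfies the equation.

No integer solutions with |y| ≤ 50.


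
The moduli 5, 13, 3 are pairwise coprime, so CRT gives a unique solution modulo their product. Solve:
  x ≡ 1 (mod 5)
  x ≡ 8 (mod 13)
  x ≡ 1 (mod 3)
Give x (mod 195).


Moduli 5, 13, 3 are pairwise coprime; by CRT there is a unique solution modulo M = 5 · 13 · 3 = 195.
Solve pairwise, accumulating the modulus:
  Start with x ≡ 1 (mod 5).
  Combine with x ≡ 8 (mod 13): since gcd(5, 13) = 1, we get a unique residue mod 65.
    Write x = 1 + 5·t and substitute into x ≡ 8 (mod 13): 5·t ≡ 8 − 1 = 7 (mod 13).
    The inverse of 5 mod 13 is 8 (since 5·8 = 40 = 3·13 + 1), so t ≡ 8·7 = 56 ≡ 4 (mod 13).
    Then x = 1 + 5·4 = 21, valid modulo lcm(5, 13) = 65: x ≡ 21 (mod 65).
  Combine with x ≡ 1 (mod 3): since gcd(65, 3) = 1, we get a unique residue mod 195.
    Write x = 21 + 65·t and substitute into x ≡ 1 (mod 3): 65·t ≡ 1 − 21 = -20 (mod 3).
    Reduce coefficients mod 3: 2·t ≡ 1 (mod 3).
    The inverse of 2 mod 3 is 2 (since 2·2 = 4 = 1·3 + 1), so t ≡ 2·1 = 2 ≡ 2 (mod 3).
    Then x = 21 + 65·2 = 151, valid modulo lcm(65, 3) = 195: x ≡ 151 (mod 195).
Verify: 151 mod 5 = 1 ✓, 151 mod 13 = 8 ✓, 151 mod 3 = 1 ✓.

x ≡ 151 (mod 195).


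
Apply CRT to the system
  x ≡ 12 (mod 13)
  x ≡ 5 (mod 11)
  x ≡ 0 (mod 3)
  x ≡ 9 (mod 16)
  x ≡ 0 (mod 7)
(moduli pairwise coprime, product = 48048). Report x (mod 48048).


Product of moduli M = 13 · 11 · 3 · 16 · 7 = 48048.
Merge one congruence at a time:
  Start: x ≡ 12 (mod 13).
  Combine with x ≡ 5 (mod 11); new modulus lcm = 143.
    Write x = 12 + 13·t and substitute into x ≡ 5 (mod 11): 13·t ≡ 5 − 12 = -7 (mod 11).
    Reduce coefficients mod 11: 2·t ≡ 4 (mod 11).
    The inverse of 2 mod 11 is 6 (since 2·6 = 12 = 1·11 + 1), so t ≡ 6·4 = 24 ≡ 2 (mod 11).
    Then x = 12 + 13·2 = 38, valid modulo lcm(13, 11) = 143: x ≡ 38 (mod 143).
  Combine with x ≡ 0 (mod 3); new modulus lcm = 429.
    Write x = 38 + 143·t and substitute into x ≡ 0 (mod 3): 143·t ≡ 0 − 38 = -38 (mod 3).
    Reduce coefficients mod 3: 2·t ≡ 1 (mod 3).
    The inverse of 2 mod 3 is 2 (since 2·2 = 4 = 1·3 + 1), so t ≡ 2·1 = 2 ≡ 2 (mod 3).
    Then x = 38 + 143·2 = 324, valid modulo lcm(143, 3) = 429: x ≡ 324 (mod 429).
  Combine with x ≡ 9 (mod 16); new modulus lcm = 6864.
    Write x = 324 + 429·t and substitute into x ≡ 9 (mod 16): 429·t ≡ 9 − 324 = -315 (mod 16).
    Reduce coefficients mod 16: 13·t ≡ 5 (mod 16).
    The inverse of 13 mod 16 is 5 (since 13·5 = 65 = 4·16 + 1), so t ≡ 5·5 = 25 ≡ 9 (mod 16).
    Then x = 324 + 429·9 = 4185, valid modulo lcm(429, 16) = 6864: x ≡ 4185 (mod 6864).
  Combine with x ≡ 0 (mod 7); new modulus lcm = 48048.
    Write x = 4185 + 6864·t and substitute into x ≡ 0 (mod 7): 6864·t ≡ 0 − 4185 = -4185 (mod 7).
    Reduce coefficients mod 7: 4·t ≡ 1 (mod 7).
    The inverse of 4 mod 7 is 2 (since 4·2 = 8 = 1·7 + 1), so t ≡ 2·1 = 2 ≡ 2 (mod 7).
    Then x = 4185 + 6864·2 = 17913, valid modulo lcm(6864, 7) = 48048: x ≡ 17913 (mod 48048).
Verify against each original: 17913 mod 13 = 12, 17913 mod 11 = 5, 17913 mod 3 = 0, 17913 mod 16 = 9, 17913 mod 7 = 0.

x ≡ 17913 (mod 48048).


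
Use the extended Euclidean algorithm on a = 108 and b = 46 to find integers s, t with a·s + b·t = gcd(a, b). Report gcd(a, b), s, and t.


Euclidean algorithm on (108, 46) — divide until remainder is 0:
  108 = 2 · 46 + 16
  46 = 2 · 16 + 14
  16 = 1 · 14 + 2
  14 = 7 · 2 + 0
gcd(108, 46) = 2.
Track Bezout coefficients alongside the remainders: start with r₀ = 108 = a·1 + b·0 (s = 1, t = 0) and r₁ = 46 = a·0 + b·1 (s = 0, t = 1); each new remainder r_{k+1} = r_{k-1} − q_k·r_k inherits s_{k+1} = s_{k-1} − q_k·s_k, t_{k+1} = t_{k-1} − q_k·t_k, so r_k = a·s_k + b·t_k at every step:
  q = 2: r = 16, s = 1 − 2·0 = 1, t = 0 − 2·1 = -2  (check: 108·1 + 46·(-2) = 16)
  q = 2: r = 14, s = 0 − 2·1 = -2, t = 1 − 2·(-2) = 5  (check: 108·(-2) + 46·5 = 14)
  q = 1: r = 2, s = 1 − 1·(-2) = 3, t = -2 − 1·5 = -7  (check: 108·3 + 46·(-7) = 2)
The row with r = 2 (the gcd) gives the Bezout coefficients s = 3, t = -7.
Result: 108 · (3) + 46 · (-7) = 2.

gcd(108, 46) = 2; s = 3, t = -7 (check: 108·3 + 46·(-7) = 2).


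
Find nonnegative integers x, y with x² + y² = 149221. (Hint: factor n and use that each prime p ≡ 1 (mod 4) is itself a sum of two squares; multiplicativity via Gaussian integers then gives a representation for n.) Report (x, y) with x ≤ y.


Step 1: Factor n = 149221 = 37^2 · 109.
Step 2: Check the mod-4 condition on each prime factor: 37 ≡ 1 (mod 4), exponent 2; 109 ≡ 1 (mod 4), exponent 1.
All primes ≡ 3 (mod 4) appear to even exponent (or don't appear), so by the two-squares theorem n IS expressible as a sum of two squares.
Step 3: Build a representation. Here n = 37 · 37 · 109 is a product of primes ≡ 1 (mod 4). Each prime p ≡ 1 (mod 4) is itself a sum of two squares; find a² by testing p − a² for a perfect square:
  37: 37 − 1² = 36 = 6² ⇒ 37 = 1² + 6².
  109: 109 − 1² = 108, 109 − 2² = 105, 109 − 3² = 100 = 10² ⇒ 109 = 3² + 10².
  Combine using the Brahmagupta–Fibonacci identity (a² + b²)(c² + d²) = (ac − bd)² + (ad + bc)² = (ac + bd)² + (ad − bc)²:
  37 · 37 = 1369: from (1² + 6²)(1² + 6²), take (1·1 − 6·6, 1·6 + 6·1) = (1 − 36, 6 + 6) = (-35, 12); dropping signs (only squares matter) gives (35, 12); check 35² + 12² = 1225 + 144 = 1369 ✓.
  1369 · 109 = 149221: from (35² + 12²)(3² + 10²), take (35·3 − 12·10, 35·10 + 12·3) = (105 − 120, 350 + 36) = (-15, 386); dropping signs (only squares matter) gives (15, 386); check 15² + 386² = 225 + 148996 = 149221 ✓.
Step 4: Order so x ≤ y and verify: 15² + 386² = 225 + 148996 = 149221 = n. ✓

n = 149221 = 15² + 386² (one valid representation with x ≤ y).


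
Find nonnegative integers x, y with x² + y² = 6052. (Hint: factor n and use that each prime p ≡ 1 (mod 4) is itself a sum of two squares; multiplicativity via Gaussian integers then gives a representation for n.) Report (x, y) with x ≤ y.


Step 1: Factor n = 6052 = 2^2 · 17 · 89.
Step 2: Check the mod-4 condition on each prime factor: 2 = 2 (special); 17 ≡ 1 (mod 4), exponent 1; 89 ≡ 1 (mod 4), exponent 1.
All primes ≡ 3 (mod 4) appear to even exponent (or don't appear), so by the two-squares theorem n IS expressible as a sum of two squares.
Step 3: Build a representation. Group n = k² · m with k = 2 and m = 17 · 89 = 1513 (a product of primes ≡ 1 (mod 4)); a representation of m scales to one of n via (k·x)² + (k·y)² = k²(x² + y²). Each prime p ≡ 1 (mod 4) is itself a sum of two squares; find a² by testing p − a² for a perfect square:
  17: 17 − 1² = 16 = 4² ⇒ 17 = 1² + 4².
  89: 89 − 1² = 88, 89 − 2² = 85, 89 − 3² = 80, 89 − 4² = 73, 89 − 5² = 64 = 8² ⇒ 89 = 5² + 8².
  Combine using the Brahmagupta–Fibonacci identity (a² + b²)(c² + d²) = (ac − bd)² + (ad + bc)² = (ac + bd)² + (ad − bc)²:
  17 · 89 = 1513: from (1² + 4²)(5² + 8²), take (1·5 − 4·8, 1·8 + 4·5) = (5 − 32, 8 + 20) = (-27, 28); dropping signs (only squares matter) gives (27, 28); check 27² + 28² = 729 + 784 = 1513 ✓.
  Scale by k = 2: (2·27, 2·28) = (54, 56).
Step 4: Order so x ≤ y and verify: 54² + 56² = 2916 + 3136 = 6052 = n. ✓

n = 6052 = 54² + 56² (one valid representation with x ≤ y).


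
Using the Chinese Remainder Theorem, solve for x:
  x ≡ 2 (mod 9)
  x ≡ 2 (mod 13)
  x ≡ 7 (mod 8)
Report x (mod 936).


Moduli 9, 13, 8 are pairwise coprime; by CRT there is a unique solution modulo M = 9 · 13 · 8 = 936.
Solve pairwise, accumulating the modulus:
  Start with x ≡ 2 (mod 9).
  Combine with x ≡ 2 (mod 13): since gcd(9, 13) = 1, we get a unique residue mod 117.
    Write x = 2 + 9·t and substitute into x ≡ 2 (mod 13): 9·t ≡ 2 − 2 = 0 (mod 13).
    The inverse of 9 mod 13 is 3 (since 9·3 = 27 = 2·13 + 1), so t ≡ 3·0 = 0 ≡ 0 (mod 13).
    Then x = 2 + 9·0 = 2, valid modulo lcm(9, 13) = 117: x ≡ 2 (mod 117).
  Combine with x ≡ 7 (mod 8): since gcd(117, 8) = 1, we get a unique residue mod 936.
    Write x = 2 + 117·t and substitute into x ≡ 7 (mod 8): 117·t ≡ 7 − 2 = 5 (mod 8).
    Reduce coefficients mod 8: 5·t ≡ 5 (mod 8).
    The inverse of 5 mod 8 is 5 (since 5·5 = 25 = 3·8 + 1), so t ≡ 5·5 = 25 ≡ 1 (mod 8).
    Then x = 2 + 117·1 = 119, valid modulo lcm(117, 8) = 936: x ≡ 119 (mod 936).
Verify: 119 mod 9 = 2 ✓, 119 mod 13 = 2 ✓, 119 mod 8 = 7 ✓.

x ≡ 119 (mod 936).


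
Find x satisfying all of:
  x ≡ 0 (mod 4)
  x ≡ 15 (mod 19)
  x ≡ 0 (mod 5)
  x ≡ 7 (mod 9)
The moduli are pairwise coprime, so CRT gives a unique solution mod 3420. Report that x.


Product of moduli M = 4 · 19 · 5 · 9 = 3420.
Merge one congruence at a time:
  Start: x ≡ 0 (mod 4).
  Combine with x ≡ 15 (mod 19); new modulus lcm = 76.
    Write x = 0 + 4·t and substitute into x ≡ 15 (mod 19): 4·t ≡ 15 − 0 = 15 (mod 19).
    The inverse of 4 mod 19 is 5 (since 4·5 = 20 = 1·19 + 1), so t ≡ 5·15 = 75 ≡ 18 (mod 19).
    Then x = 0 + 4·18 = 72, valid modulo lcm(4, 19) = 76: x ≡ 72 (mod 76).
  Combine with x ≡ 0 (mod 5); new modulus lcm = 380.
    Write x = 72 + 76·t and substitute into x ≡ 0 (mod 5): 76·t ≡ 0 − 72 = -72 (mod 5).
    Reduce coefficients mod 5: 1·t ≡ 3 (mod 5).
    So t ≡ 3 (mod 5).
    Then x = 72 + 76·3 = 300, valid modulo lcm(76, 5) = 380: x ≡ 300 (mod 380).
  Combine with x ≡ 7 (mod 9); new modulus lcm = 3420.
    Write x = 300 + 380·t and substitute into x ≡ 7 (mod 9): 380·t ≡ 7 − 300 = -293 (mod 9).
    Reduce coefficients mod 9: 2·t ≡ 4 (mod 9).
    The inverse of 2 mod 9 is 5 (since 2·5 = 10 = 1·9 + 1), so t ≡ 5·4 = 20 ≡ 2 (mod 9).
    Then x = 300 + 380·2 = 1060, valid modulo lcm(380, 9) = 3420: x ≡ 1060 (mod 3420).
Verify against each original: 1060 mod 4 = 0, 1060 mod 19 = 15, 1060 mod 5 = 0, 1060 mod 9 = 7.

x ≡ 1060 (mod 3420).


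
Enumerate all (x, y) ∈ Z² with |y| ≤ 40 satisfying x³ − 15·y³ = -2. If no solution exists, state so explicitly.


The equation is x³ - 15y³ = -2. For fixed y, x³ = 15·y³ − 2, so a solution requires the RHS to be a perfect cube.
Strategy: iterate y from -40 to 40, compute RHS = 15·y³ − 2, and check whether it is a (positive or negative) perfect cube.
Check small values of y:
  y = 0: RHS = -2 is not a perfect cube.
  y = 1: RHS = 13 is not a perfect cube.
  y = -1: RHS = -17 is not a perfect cube.
  y = 2: RHS = 118 is not a perfect cube.
  y = -2: RHS = -122 is not a perfect cube.
  y = 3: RHS = 403 is not a perfect cube.
  y = -3: RHS = -407 is not a perfect cube.
Continuing the search up to |y| = 40 finds no solutions either.
No (x, y) in the scanned range satisfies the equation.

No integer solutions with |y| ≤ 40.


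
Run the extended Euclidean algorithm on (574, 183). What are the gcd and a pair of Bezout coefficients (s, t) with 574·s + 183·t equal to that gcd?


Euclidean algorithm on (574, 183) — divide until remainder is 0:
  574 = 3 · 183 + 25
  183 = 7 · 25 + 8
  25 = 3 · 8 + 1
  8 = 8 · 1 + 0
gcd(574, 183) = 1.
Track Bezout coefficients alongside the remainders: start with r₀ = 574 = a·1 + b·0 (s = 1, t = 0) and r₁ = 183 = a·0 + b·1 (s = 0, t = 1); each new remainder r_{k+1} = r_{k-1} − q_k·r_k inherits s_{k+1} = s_{k-1} − q_k·s_k, t_{k+1} = t_{k-1} − q_k·t_k, so r_k = a·s_k + b·t_k at every step:
  q = 3: r = 25, s = 1 − 3·0 = 1, t = 0 − 3·1 = -3  (check: 574·1 + 183·(-3) = 25)
  q = 7: r = 8, s = 0 − 7·1 = -7, t = 1 − 7·(-3) = 22  (check: 574·(-7) + 183·22 = 8)
  q = 3: r = 1, s = 1 − 3·(-7) = 22, t = -3 − 3·22 = -69  (check: 574·22 + 183·(-69) = 1)
The row with r = 1 (the gcd) gives the Bezout coefficients s = 22, t = -69.
Result: 574 · (22) + 183 · (-69) = 1.

gcd(574, 183) = 1; s = 22, t = -69 (check: 574·22 + 183·(-69) = 1).


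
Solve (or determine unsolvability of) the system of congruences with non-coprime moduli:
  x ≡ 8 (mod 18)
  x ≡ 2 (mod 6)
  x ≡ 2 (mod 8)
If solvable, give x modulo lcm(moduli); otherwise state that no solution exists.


Moduli 18, 6, 8 are not pairwise coprime, so CRT works modulo lcm(m_i) when all pairwise compatibility conditions hold.
Pairwise compatibility: gcd(m_i, m_j) must divide a_i - a_j for every pair.
Merge one congruence at a time:
  Start: x ≡ 8 (mod 18).
  Combine with x ≡ 2 (mod 6): gcd(18, 6) = 6; 2 - 8 = -6, which IS divisible by 6, so compatible.
    Write x = 8 + 18·t and substitute into x ≡ 2 (mod 6): 18·t ≡ 2 − 8 = -6 (mod 6).
    Divide the congruence (and modulus) by g = 6: 3·t ≡ -1 (mod 1).
    Modulo 1 every t works; take t = 0.
    Then x = 8 + 18·0 = 8, valid modulo lcm(18, 6) = 18: x ≡ 8 (mod 18).
  Combine with x ≡ 2 (mod 8): gcd(18, 8) = 2; 2 - 8 = -6, which IS divisible by 2, so compatible.
    Write x = 8 + 18·t and substitute into x ≡ 2 (mod 8): 18·t ≡ 2 − 8 = -6 (mod 8).
    Divide the congruence (and modulus) by g = 2: 9·t ≡ -3 (mod 4).
    Reduce coefficients mod 4: 1·t ≡ 1 (mod 4).
    So t ≡ 1 (mod 4).
    Then x = 8 + 18·1 = 26, valid modulo lcm(18, 8) = 72: x ≡ 26 (mod 72).
Verify: 26 mod 18 = 8, 26 mod 6 = 2, 26 mod 8 = 2.

x ≡ 26 (mod 72).


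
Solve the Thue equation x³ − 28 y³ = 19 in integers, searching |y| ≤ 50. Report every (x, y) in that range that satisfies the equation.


The equation is x³ - 28y³ = 19. For fixed y, x³ = 28·y³ + 19, so a solution requires the RHS to be a perfect cube.
Strategy: iterate y from -50 to 50, compute RHS = 28·y³ + 19, and check whether it is a (positive or negative) perfect cube.
Check small values of y:
  y = 0: RHS = 19 is not a perfect cube.
  y = 1: RHS = 47 is not a perfect cube.
  y = -1: RHS = -9 is not a perfect cube.
  y = 2: RHS = 243 is not a perfect cube.
  y = -2: RHS = -205 is not a perfect cube.
  y = 3: RHS = 775 is not a perfect cube.
  y = -3: RHS = -737 is not a perfect cube.
Continuing the search up to |y| = 50 finds no solutions either.
No (x, y) in the scanned range satisfies the equation.

No integer solutions with |y| ≤ 50.


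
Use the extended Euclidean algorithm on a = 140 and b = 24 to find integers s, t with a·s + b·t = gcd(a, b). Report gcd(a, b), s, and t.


Euclidean algorithm on (140, 24) — divide until remainder is 0:
  140 = 5 · 24 + 20
  24 = 1 · 20 + 4
  20 = 5 · 4 + 0
gcd(140, 24) = 4.
Track Bezout coefficients alongside the remainders: start with r₀ = 140 = a·1 + b·0 (s = 1, t = 0) and r₁ = 24 = a·0 + b·1 (s = 0, t = 1); each new remainder r_{k+1} = r_{k-1} − q_k·r_k inherits s_{k+1} = s_{k-1} − q_k·s_k, t_{k+1} = t_{k-1} − q_k·t_k, so r_k = a·s_k + b·t_k at every step:
  q = 5: r = 20, s = 1 − 5·0 = 1, t = 0 − 5·1 = -5  (check: 140·1 + 24·(-5) = 20)
  q = 1: r = 4, s = 0 − 1·1 = -1, t = 1 − 1·(-5) = 6  (check: 140·(-1) + 24·6 = 4)
The row with r = 4 (the gcd) gives the Bezout coefficients s = -1, t = 6.
Result: 140 · (-1) + 24 · (6) = 4.

gcd(140, 24) = 4; s = -1, t = 6 (check: 140·(-1) + 24·6 = 4).


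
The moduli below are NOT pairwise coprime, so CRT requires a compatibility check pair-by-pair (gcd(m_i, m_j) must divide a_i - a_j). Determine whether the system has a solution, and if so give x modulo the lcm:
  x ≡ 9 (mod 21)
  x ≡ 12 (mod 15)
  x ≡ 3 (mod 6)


Moduli 21, 15, 6 are not pairwise coprime, so CRT works modulo lcm(m_i) when all pairwise compatibility conditions hold.
Pairwise compatibility: gcd(m_i, m_j) must divide a_i - a_j for every pair.
Merge one congruence at a time:
  Start: x ≡ 9 (mod 21).
  Combine with x ≡ 12 (mod 15): gcd(21, 15) = 3; 12 - 9 = 3, which IS divisible by 3, so compatible.
    Write x = 9 + 21·t and substitute into x ≡ 12 (mod 15): 21·t ≡ 12 − 9 = 3 (mod 15).
    Divide the congruence (and modulus) by g = 3: 7·t ≡ 1 (mod 5).
    Reduce coefficients mod 5: 2·t ≡ 1 (mod 5).
    The inverse of 2 mod 5 is 3 (since 2·3 = 6 = 1·5 + 1), so t ≡ 3·1 = 3 ≡ 3 (mod 5).
    Then x = 9 + 21·3 = 72, valid modulo lcm(21, 15) = 105: x ≡ 72 (mod 105).
  Combine with x ≡ 3 (mod 6): gcd(105, 6) = 3; 3 - 72 = -69, which IS divisible by 3, so compatible.
    Write x = 72 + 105·t and substitute into x ≡ 3 (mod 6): 105·t ≡ 3 − 72 = -69 (mod 6).
    Divide the congruence (and modulus) by g = 3: 35·t ≡ -23 (mod 2).
    Reduce coefficients mod 2: 1·t ≡ 1 (mod 2).
    So t ≡ 1 (mod 2).
    Then x = 72 + 105·1 = 177, valid modulo lcm(105, 6) = 210: x ≡ 177 (mod 210).
Verify: 177 mod 21 = 9, 177 mod 15 = 12, 177 mod 6 = 3.

x ≡ 177 (mod 210).


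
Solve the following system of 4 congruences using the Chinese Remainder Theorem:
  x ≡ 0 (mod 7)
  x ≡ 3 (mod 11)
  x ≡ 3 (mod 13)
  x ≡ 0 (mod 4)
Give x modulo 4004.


Product of moduli M = 7 · 11 · 13 · 4 = 4004.
Merge one congruence at a time:
  Start: x ≡ 0 (mod 7).
  Combine with x ≡ 3 (mod 11); new modulus lcm = 77.
    Write x = 0 + 7·t and substitute into x ≡ 3 (mod 11): 7·t ≡ 3 − 0 = 3 (mod 11).
    The inverse of 7 mod 11 is 8 (since 7·8 = 56 = 5·11 + 1), so t ≡ 8·3 = 24 ≡ 2 (mod 11).
    Then x = 0 + 7·2 = 14, valid modulo lcm(7, 11) = 77: x ≡ 14 (mod 77).
  Combine with x ≡ 3 (mod 13); new modulus lcm = 1001.
    Write x = 14 + 77·t and substitute into x ≡ 3 (mod 13): 77·t ≡ 3 − 14 = -11 (mod 13).
    Reduce coefficients mod 13: 12·t ≡ 2 (mod 13).
    The inverse of 12 mod 13 is 12 (since 12·12 = 144 = 11·13 + 1), so t ≡ 12·2 = 24 ≡ 11 (mod 13).
    Then x = 14 + 77·11 = 861, valid modulo lcm(77, 13) = 1001: x ≡ 861 (mod 1001).
  Combine with x ≡ 0 (mod 4); new modulus lcm = 4004.
    Write x = 861 + 1001·t and substitute into x ≡ 0 (mod 4): 1001·t ≡ 0 − 861 = -861 (mod 4).
    Reduce coefficients mod 4: 1·t ≡ 3 (mod 4).
    So t ≡ 3 (mod 4).
    Then x = 861 + 1001·3 = 3864, valid modulo lcm(1001, 4) = 4004: x ≡ 3864 (mod 4004).
Verify against each original: 3864 mod 7 = 0, 3864 mod 11 = 3, 3864 mod 13 = 3, 3864 mod 4 = 0.

x ≡ 3864 (mod 4004).


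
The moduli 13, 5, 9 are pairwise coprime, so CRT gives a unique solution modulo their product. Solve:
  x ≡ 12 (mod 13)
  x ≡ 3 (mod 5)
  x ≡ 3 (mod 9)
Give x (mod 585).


Moduli 13, 5, 9 are pairwise coprime; by CRT there is a unique solution modulo M = 13 · 5 · 9 = 585.
Solve pairwise, accumulating the modulus:
  Start with x ≡ 12 (mod 13).
  Combine with x ≡ 3 (mod 5): since gcd(13, 5) = 1, we get a unique residue mod 65.
    Write x = 12 + 13·t and substitute into x ≡ 3 (mod 5): 13·t ≡ 3 − 12 = -9 (mod 5).
    Reduce coefficients mod 5: 3·t ≡ 1 (mod 5).
    The inverse of 3 mod 5 is 2 (since 3·2 = 6 = 1·5 + 1), so t ≡ 2·1 = 2 ≡ 2 (mod 5).
    Then x = 12 + 13·2 = 38, valid modulo lcm(13, 5) = 65: x ≡ 38 (mod 65).
  Combine with x ≡ 3 (mod 9): since gcd(65, 9) = 1, we get a unique residue mod 585.
    Write x = 38 + 65·t and substitute into x ≡ 3 (mod 9): 65·t ≡ 3 − 38 = -35 (mod 9).
    Reduce coefficients mod 9: 2·t ≡ 1 (mod 9).
    The inverse of 2 mod 9 is 5 (since 2·5 = 10 = 1·9 + 1), so t ≡ 5·1 = 5 ≡ 5 (mod 9).
    Then x = 38 + 65·5 = 363, valid modulo lcm(65, 9) = 585: x ≡ 363 (mod 585).
Verify: 363 mod 13 = 12 ✓, 363 mod 5 = 3 ✓, 363 mod 9 = 3 ✓.

x ≡ 363 (mod 585).


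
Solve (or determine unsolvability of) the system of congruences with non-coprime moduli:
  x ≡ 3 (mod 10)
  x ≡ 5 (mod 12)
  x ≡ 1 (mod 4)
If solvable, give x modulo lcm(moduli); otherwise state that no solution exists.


Moduli 10, 12, 4 are not pairwise coprime, so CRT works modulo lcm(m_i) when all pairwise compatibility conditions hold.
Pairwise compatibility: gcd(m_i, m_j) must divide a_i - a_j for every pair.
Merge one congruence at a time:
  Start: x ≡ 3 (mod 10).
  Combine with x ≡ 5 (mod 12): gcd(10, 12) = 2; 5 - 3 = 2, which IS divisible by 2, so compatible.
    Write x = 3 + 10·t and substitute into x ≡ 5 (mod 12): 10·t ≡ 5 − 3 = 2 (mod 12).
    Divide the congruence (and modulus) by g = 2: 5·t ≡ 1 (mod 6).
    The inverse of 5 mod 6 is 5 (since 5·5 = 25 = 4·6 + 1), so t ≡ 5·1 = 5 ≡ 5 (mod 6).
    Then x = 3 + 10·5 = 53, valid modulo lcm(10, 12) = 60: x ≡ 53 (mod 60).
  Combine with x ≡ 1 (mod 4): gcd(60, 4) = 4; 1 - 53 = -52, which IS divisible by 4, so compatible.
    Write x = 53 + 60·t and substitute into x ≡ 1 (mod 4): 60·t ≡ 1 − 53 = -52 (mod 4).
    Divide the congruence (and modulus) by g = 4: 15·t ≡ -13 (mod 1).
    Modulo 1 every t works; take t = 0.
    Then x = 53 + 60·0 = 53, valid modulo lcm(60, 4) = 60: x ≡ 53 (mod 60).
Verify: 53 mod 10 = 3, 53 mod 12 = 5, 53 mod 4 = 1.

x ≡ 53 (mod 60).


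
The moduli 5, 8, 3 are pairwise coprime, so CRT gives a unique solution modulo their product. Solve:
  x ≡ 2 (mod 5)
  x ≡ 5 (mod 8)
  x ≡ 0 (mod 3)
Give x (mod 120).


Moduli 5, 8, 3 are pairwise coprime; by CRT there is a unique solution modulo M = 5 · 8 · 3 = 120.
Solve pairwise, accumulating the modulus:
  Start with x ≡ 2 (mod 5).
  Combine with x ≡ 5 (mod 8): since gcd(5, 8) = 1, we get a unique residue mod 40.
    Write x = 2 + 5·t and substitute into x ≡ 5 (mod 8): 5·t ≡ 5 − 2 = 3 (mod 8).
    The inverse of 5 mod 8 is 5 (since 5·5 = 25 = 3·8 + 1), so t ≡ 5·3 = 15 ≡ 7 (mod 8).
    Then x = 2 + 5·7 = 37, valid modulo lcm(5, 8) = 40: x ≡ 37 (mod 40).
  Combine with x ≡ 0 (mod 3): since gcd(40, 3) = 1, we get a unique residue mod 120.
    Write x = 37 + 40·t and substitute into x ≡ 0 (mod 3): 40·t ≡ 0 − 37 = -37 (mod 3).
    Reduce coefficients mod 3: 1·t ≡ 2 (mod 3).
    So t ≡ 2 (mod 3).
    Then x = 37 + 40·2 = 117, valid modulo lcm(40, 3) = 120: x ≡ 117 (mod 120).
Verify: 117 mod 5 = 2 ✓, 117 mod 8 = 5 ✓, 117 mod 3 = 0 ✓.

x ≡ 117 (mod 120).


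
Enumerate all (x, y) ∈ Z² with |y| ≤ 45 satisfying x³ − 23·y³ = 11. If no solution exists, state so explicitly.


The equation is x³ - 23y³ = 11. For fixed y, x³ = 23·y³ + 11, so a solution requires the RHS to be a perfect cube.
Strategy: iterate y from -45 to 45, compute RHS = 23·y³ + 11, and check whether it is a (positive or negative) perfect cube.
Check small values of y:
  y = 0: RHS = 11 is not a perfect cube.
  y = 1: RHS = 34 is not a perfect cube.
  y = -1: RHS = -12 is not a perfect cube.
  y = 2: RHS = 195 is not a perfect cube.
  y = -2: RHS = -173 is not a perfect cube.
  y = 3: RHS = 632 is not a perfect cube.
  y = -3: RHS = -610 is not a perfect cube.
Continuing the search up to |y| = 45 finds no solutions either.
No (x, y) in the scanned range satisfies the equation.

No integer solutions with |y| ≤ 45.


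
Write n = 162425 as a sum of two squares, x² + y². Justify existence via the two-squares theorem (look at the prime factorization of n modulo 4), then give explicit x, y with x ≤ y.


Step 1: Factor n = 162425 = 5^2 · 73 · 89.
Step 2: Check the mod-4 condition on each prime factor: 5 ≡ 1 (mod 4), exponent 2; 73 ≡ 1 (mod 4), exponent 1; 89 ≡ 1 (mod 4), exponent 1.
All primes ≡ 3 (mod 4) appear to even exponent (or don't appear), so by the two-squares theorem n IS expressible as a sum of two squares.
Step 3: Build a representation. Group n = k² · m with k = 5 and m = 73 · 89 = 6497 (a product of primes ≡ 1 (mod 4)); a representation of m scales to one of n via (k·x)² + (k·y)² = k²(x² + y²). Each prime p ≡ 1 (mod 4) is itself a sum of two squares; find a² by testing p − a² for a perfect square:
  73: 73 − 1² = 72, 73 − 2² = 69, 73 − 3² = 64 = 8² ⇒ 73 = 3² + 8².
  89: 89 − 1² = 88, 89 − 2² = 85, 89 − 3² = 80, 89 − 4² = 73, 89 − 5² = 64 = 8² ⇒ 89 = 5² + 8².
  Combine using the Brahmagupta–Fibonacci identity (a² + b²)(c² + d²) = (ac − bd)² + (ad + bc)² = (ac + bd)² + (ad − bc)²:
  73 · 89 = 6497: from (3² + 8²)(5² + 8²), take (3·5 − 8·8, 3·8 + 8·5) = (15 − 64, 24 + 40) = (-49, 64); dropping signs (only squares matter) gives (49, 64); check 49² + 64² = 2401 + 4096 = 6497 ✓.
  Scale by k = 5: (5·49, 5·64) = (245, 320).
Step 4: Order so x ≤ y and verify: 245² + 320² = 60025 + 102400 = 162425 = n. ✓

n = 162425 = 245² + 320² (one valid representation with x ≤ y).


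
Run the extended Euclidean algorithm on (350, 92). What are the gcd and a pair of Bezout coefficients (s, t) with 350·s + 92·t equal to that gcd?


Euclidean algorithm on (350, 92) — divide until remainder is 0:
  350 = 3 · 92 + 74
  92 = 1 · 74 + 18
  74 = 4 · 18 + 2
  18 = 9 · 2 + 0
gcd(350, 92) = 2.
Track Bezout coefficients alongside the remainders: start with r₀ = 350 = a·1 + b·0 (s = 1, t = 0) and r₁ = 92 = a·0 + b·1 (s = 0, t = 1); each new remainder r_{k+1} = r_{k-1} − q_k·r_k inherits s_{k+1} = s_{k-1} − q_k·s_k, t_{k+1} = t_{k-1} − q_k·t_k, so r_k = a·s_k + b·t_k at every step:
  q = 3: r = 74, s = 1 − 3·0 = 1, t = 0 − 3·1 = -3  (check: 350·1 + 92·(-3) = 74)
  q = 1: r = 18, s = 0 − 1·1 = -1, t = 1 − 1·(-3) = 4  (check: 350·(-1) + 92·4 = 18)
  q = 4: r = 2, s = 1 − 4·(-1) = 5, t = -3 − 4·4 = -19  (check: 350·5 + 92·(-19) = 2)
The row with r = 2 (the gcd) gives the Bezout coefficients s = 5, t = -19.
Result: 350 · (5) + 92 · (-19) = 2.

gcd(350, 92) = 2; s = 5, t = -19 (check: 350·5 + 92·(-19) = 2).


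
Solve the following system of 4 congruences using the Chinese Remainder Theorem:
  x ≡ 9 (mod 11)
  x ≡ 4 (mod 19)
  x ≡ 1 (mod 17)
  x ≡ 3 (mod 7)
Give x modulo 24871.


Product of moduli M = 11 · 19 · 17 · 7 = 24871.
Merge one congruence at a time:
  Start: x ≡ 9 (mod 11).
  Combine with x ≡ 4 (mod 19); new modulus lcm = 209.
    Write x = 9 + 11·t and substitute into x ≡ 4 (mod 19): 11·t ≡ 4 − 9 = -5 (mod 19).
    Reduce coefficients mod 19: 11·t ≡ 14 (mod 19).
    The inverse of 11 mod 19 is 7 (since 11·7 = 77 = 4·19 + 1), so t ≡ 7·14 = 98 ≡ 3 (mod 19).
    Then x = 9 + 11·3 = 42, valid modulo lcm(11, 19) = 209: x ≡ 42 (mod 209).
  Combine with x ≡ 1 (mod 17); new modulus lcm = 3553.
    Write x = 42 + 209·t and substitute into x ≡ 1 (mod 17): 209·t ≡ 1 − 42 = -41 (mod 17).
    Reduce coefficients mod 17: 5·t ≡ 10 (mod 17).
    The inverse of 5 mod 17 is 7 (since 5·7 = 35 = 2·17 + 1), so t ≡ 7·10 = 70 ≡ 2 (mod 17).
    Then x = 42 + 209·2 = 460, valid modulo lcm(209, 17) = 3553: x ≡ 460 (mod 3553).
  Combine with x ≡ 3 (mod 7); new modulus lcm = 24871.
    Write x = 460 + 3553·t and substitute into x ≡ 3 (mod 7): 3553·t ≡ 3 − 460 = -457 (mod 7).
    Reduce coefficients mod 7: 4·t ≡ 5 (mod 7).
    The inverse of 4 mod 7 is 2 (since 4·2 = 8 = 1·7 + 1), so t ≡ 2·5 = 10 ≡ 3 (mod 7).
    Then x = 460 + 3553·3 = 11119, valid modulo lcm(3553, 7) = 24871: x ≡ 11119 (mod 24871).
Verify against each original: 11119 mod 11 = 9, 11119 mod 19 = 4, 11119 mod 17 = 1, 11119 mod 7 = 3.

x ≡ 11119 (mod 24871).


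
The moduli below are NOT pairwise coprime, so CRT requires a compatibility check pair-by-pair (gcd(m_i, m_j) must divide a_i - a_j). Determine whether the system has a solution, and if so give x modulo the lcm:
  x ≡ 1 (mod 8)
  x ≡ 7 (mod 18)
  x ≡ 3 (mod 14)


Moduli 8, 18, 14 are not pairwise coprime, so CRT works modulo lcm(m_i) when all pairwise compatibility conditions hold.
Pairwise compatibility: gcd(m_i, m_j) must divide a_i - a_j for every pair.
Merge one congruence at a time:
  Start: x ≡ 1 (mod 8).
  Combine with x ≡ 7 (mod 18): gcd(8, 18) = 2; 7 - 1 = 6, which IS divisible by 2, so compatible.
    Write x = 1 + 8·t and substitute into x ≡ 7 (mod 18): 8·t ≡ 7 − 1 = 6 (mod 18).
    Divide the congruence (and modulus) by g = 2: 4·t ≡ 3 (mod 9).
    The inverse of 4 mod 9 is 7 (since 4·7 = 28 = 3·9 + 1), so t ≡ 7·3 = 21 ≡ 3 (mod 9).
    Then x = 1 + 8·3 = 25, valid modulo lcm(8, 18) = 72: x ≡ 25 (mod 72).
  Combine with x ≡ 3 (mod 14): gcd(72, 14) = 2; 3 - 25 = -22, which IS divisible by 2, so compatible.
    Write x = 25 + 72·t and substitute into x ≡ 3 (mod 14): 72·t ≡ 3 − 25 = -22 (mod 14).
    Divide the congruence (and modulus) by g = 2: 36·t ≡ -11 (mod 7).
    Reduce coefficients mod 7: 1·t ≡ 3 (mod 7).
    So t ≡ 3 (mod 7).
    Then x = 25 + 72·3 = 241, valid modulo lcm(72, 14) = 504: x ≡ 241 (mod 504).
Verify: 241 mod 8 = 1, 241 mod 18 = 7, 241 mod 14 = 3.

x ≡ 241 (mod 504).


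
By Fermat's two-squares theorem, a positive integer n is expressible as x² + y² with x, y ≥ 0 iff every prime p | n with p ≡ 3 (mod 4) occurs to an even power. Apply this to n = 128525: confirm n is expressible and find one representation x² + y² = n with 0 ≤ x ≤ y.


Step 1: Factor n = 128525 = 5^2 · 53 · 97.
Step 2: Check the mod-4 condition on each prime factor: 5 ≡ 1 (mod 4), exponent 2; 53 ≡ 1 (mod 4), exponent 1; 97 ≡ 1 (mod 4), exponent 1.
All primes ≡ 3 (mod 4) appear to even exponent (or don't appear), so by the two-squares theorem n IS expressible as a sum of two squares.
Step 3: Build a representation. Group n = k² · m with k = 5 and m = 53 · 97 = 5141 (a product of primes ≡ 1 (mod 4)); a representation of m scales to one of n via (k·x)² + (k·y)² = k²(x² + y²). Each prime p ≡ 1 (mod 4) is itself a sum of two squares; find a² by testing p − a² for a perfect square:
  53: 53 − 1² = 52, 53 − 2² = 49 = 7² ⇒ 53 = 2² + 7².
  97: 97 − 1² = 96, 97 − 2² = 93, 97 − 3² = 88, 97 − 4² = 81 = 9² ⇒ 97 = 4² + 9².
  Combine using the Brahmagupta–Fibonacci identity (a² + b²)(c² + d²) = (ac − bd)² + (ad + bc)² = (ac + bd)² + (ad − bc)²:
  53 · 97 = 5141: from (2² + 7²)(4² + 9²), take (2·4 − 7·9, 2·9 + 7·4) = (8 − 63, 18 + 28) = (-55, 46); dropping signs (only squares matter) gives (55, 46); check 55² + 46² = 3025 + 2116 = 5141 ✓.
  Scale by k = 5: (5·55, 5·46) = (275, 230).
Step 4: Order so x ≤ y and verify: 230² + 275² = 52900 + 75625 = 128525 = n. ✓

n = 128525 = 230² + 275² (one valid representation with x ≤ y).


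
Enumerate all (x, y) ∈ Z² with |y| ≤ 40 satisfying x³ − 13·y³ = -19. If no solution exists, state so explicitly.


The equation is x³ - 13y³ = -19. For fixed y, x³ = 13·y³ − 19, so a solution requires the RHS to be a perfect cube.
Strategy: iterate y from -40 to 40, compute RHS = 13·y³ − 19, and check whether it is a (positive or negative) perfect cube.
Check small values of y:
  y = 0: RHS = -19 is not a perfect cube.
  y = 1: RHS = -6 is not a perfect cube.
  y = -1: RHS = -32 is not a perfect cube.
  y = 2: RHS = 85 is not a perfect cube.
  y = -2: RHS = -123 is not a perfect cube.
  y = 3: RHS = 332 is not a perfect cube.
  y = -3: RHS = -370 is not a perfect cube.
Continuing the search up to |y| = 40 finds no solutions either.
No (x, y) in the scanned range satisfies the equation.

No integer solutions with |y| ≤ 40.
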